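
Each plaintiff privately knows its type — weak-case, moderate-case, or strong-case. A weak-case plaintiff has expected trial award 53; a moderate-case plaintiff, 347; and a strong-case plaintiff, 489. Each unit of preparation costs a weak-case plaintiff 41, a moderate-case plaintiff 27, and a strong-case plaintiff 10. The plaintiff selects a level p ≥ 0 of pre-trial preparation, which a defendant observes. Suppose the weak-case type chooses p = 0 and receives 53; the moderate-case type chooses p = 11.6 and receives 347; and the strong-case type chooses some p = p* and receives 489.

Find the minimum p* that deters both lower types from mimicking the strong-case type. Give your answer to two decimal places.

16.86

Weak-case type (on-path payoff 53) won't mimic when 53 ≥ 489 − 41·p*, i.e. p* ≥ 10.63.
Moderate-case type (on-path payoff 347 − 27×11.6 = 33.8) won't mimic when 33.8 ≥ 489 − 27·p*, i.e. p* ≥ 16.86.
Both must hold, so p* = max(10.63, 16.86) = 16.86. The moderate-case type's constraint binds.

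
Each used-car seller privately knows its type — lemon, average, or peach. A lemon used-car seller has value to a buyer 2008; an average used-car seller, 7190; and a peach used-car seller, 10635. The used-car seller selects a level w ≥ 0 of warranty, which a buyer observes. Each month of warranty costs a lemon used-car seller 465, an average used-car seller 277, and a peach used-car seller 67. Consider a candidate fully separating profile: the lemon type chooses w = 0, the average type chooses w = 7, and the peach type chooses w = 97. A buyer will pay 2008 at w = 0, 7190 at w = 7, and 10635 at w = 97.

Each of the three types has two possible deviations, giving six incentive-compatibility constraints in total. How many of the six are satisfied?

4

Lemon (own payoff 2008): to w=7 gives 7190 − 465×7 = 3935 → profitable ✗; to w=97 gives 10635 − 465×97 = -34470 → no gain ✓.
Average (own payoff 7190 − 277×7 = 5251): to w=0 gives 2008 → no gain ✓; to w=97 gives 10635 − 277×97 = -16234 → no gain ✓.
Peach (own payoff 10635 − 67×97 = 4136): to w=0 gives 2008 → no gain ✓; to w=7 gives 7190 − 67×7 = 6721 → profitable ✗.
4 of the 6 constraints hold; not an equilibrium.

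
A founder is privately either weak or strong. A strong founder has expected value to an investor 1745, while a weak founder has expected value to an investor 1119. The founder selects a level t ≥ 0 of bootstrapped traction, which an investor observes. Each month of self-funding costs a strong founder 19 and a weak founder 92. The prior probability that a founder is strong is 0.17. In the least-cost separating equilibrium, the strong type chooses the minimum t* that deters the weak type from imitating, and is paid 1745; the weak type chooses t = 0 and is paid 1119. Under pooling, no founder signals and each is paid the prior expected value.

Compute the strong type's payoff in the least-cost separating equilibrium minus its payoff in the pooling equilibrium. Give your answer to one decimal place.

Least-cost separating signal: t* solves 1119 = 1745 − 92·t*, so t* = (1745 − 1119)/92 ≈ 6.8043.
Strong type's separating payoff: 1745 − 19 × t* = 1745 − 19 × (1745 − 1119)/92 = 1745 − 11894/92 ≈ 1615.717.
Pooling payoff: 0.17 × 1745 + 0.83 × 1119 = 1225.42.
Difference: 1615.717 − 1225.42 = 390.297, i.e. 390.3 to one decimal place.
The strong type prefers to separate.

390.3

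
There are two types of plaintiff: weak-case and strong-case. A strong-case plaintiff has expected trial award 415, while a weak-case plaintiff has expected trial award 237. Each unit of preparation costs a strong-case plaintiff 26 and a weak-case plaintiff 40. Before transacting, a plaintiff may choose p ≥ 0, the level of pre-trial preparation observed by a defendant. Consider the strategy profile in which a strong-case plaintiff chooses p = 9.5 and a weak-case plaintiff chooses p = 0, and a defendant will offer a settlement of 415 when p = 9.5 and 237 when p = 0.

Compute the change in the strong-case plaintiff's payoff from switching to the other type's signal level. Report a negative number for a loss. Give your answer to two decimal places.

69.00

Playing p = 9.5 the strong-case plaintiff receives 415 − 26 × 9.5 = 168.
Deviating to p = 0 yields 237 instead.
Gain from deviating: 237 − 168 = 69.00.
The gain is positive, so the strong-case type's incentive-compatibility constraint is violated — this profile is not a separating equilibrium.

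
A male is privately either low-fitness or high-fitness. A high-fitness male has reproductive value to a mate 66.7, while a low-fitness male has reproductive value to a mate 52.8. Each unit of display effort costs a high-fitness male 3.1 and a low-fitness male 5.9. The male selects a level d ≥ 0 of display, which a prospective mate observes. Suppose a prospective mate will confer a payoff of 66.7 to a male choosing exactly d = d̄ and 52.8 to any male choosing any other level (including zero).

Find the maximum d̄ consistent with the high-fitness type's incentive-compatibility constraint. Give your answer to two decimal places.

Choosing d̄ yields the high-fitness type 66.7 − 3.1·d̄; choosing zero yields 52.8.
The high-fitness type is indifferent at 66.7 − 3.1·d̄ = 52.8, i.e. d̄ = (66.7 − 52.8) / 3.1 ≈ 4.48.
For any d̄ above 4.48 the high-fitness type would rather pool at zero, so separation collapses.

4.48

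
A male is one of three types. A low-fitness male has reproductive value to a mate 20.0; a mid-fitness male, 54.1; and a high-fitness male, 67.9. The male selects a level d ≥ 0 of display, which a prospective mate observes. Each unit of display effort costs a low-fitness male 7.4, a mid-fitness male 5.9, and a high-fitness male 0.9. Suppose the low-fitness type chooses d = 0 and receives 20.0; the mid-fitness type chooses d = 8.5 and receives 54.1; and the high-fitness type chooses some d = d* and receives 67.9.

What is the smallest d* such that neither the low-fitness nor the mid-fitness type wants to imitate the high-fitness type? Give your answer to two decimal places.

10.84

Mid-fitness type (on-path payoff 54.1 − 5.9×8.5 = 3.95) won't mimic when 3.95 ≥ 67.9 − 5.9·d*, i.e. d* ≥ 10.84.
Low-fitness type (on-path payoff 20.0) won't mimic when 20.0 ≥ 67.9 − 7.4·d*, i.e. d* ≥ 6.47.
Both must hold, so d* = max(6.47, 10.84) = 10.84. The mid-fitness type's constraint binds.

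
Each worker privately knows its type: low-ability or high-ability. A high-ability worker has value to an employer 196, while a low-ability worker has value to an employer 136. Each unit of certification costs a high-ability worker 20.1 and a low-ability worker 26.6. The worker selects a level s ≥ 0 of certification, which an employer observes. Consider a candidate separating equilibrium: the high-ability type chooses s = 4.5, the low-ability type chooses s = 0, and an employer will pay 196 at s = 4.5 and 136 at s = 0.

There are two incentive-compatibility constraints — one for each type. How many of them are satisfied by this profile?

1

High-ability type: signal → 196 − 20.1 × 4.5 = 105.55; deviate to 0 → 136. IC fails (105.55 < 136).
Low-ability type: stay at 0 → 136; mimic → 196 − 26.6 × 4.5 = 76.3. IC holds (136 ≥ 76.3).
1 of 2 constraints hold, so this profile is not an equilibrium.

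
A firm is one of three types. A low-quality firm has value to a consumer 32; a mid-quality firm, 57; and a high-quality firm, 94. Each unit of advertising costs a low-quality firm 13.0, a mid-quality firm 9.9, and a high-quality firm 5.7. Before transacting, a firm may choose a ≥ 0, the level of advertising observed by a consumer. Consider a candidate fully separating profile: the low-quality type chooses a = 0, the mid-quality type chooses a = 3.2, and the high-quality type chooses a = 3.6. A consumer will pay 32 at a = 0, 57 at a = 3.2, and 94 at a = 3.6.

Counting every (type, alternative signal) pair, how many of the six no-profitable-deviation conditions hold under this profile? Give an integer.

Low-quality (own payoff 32): to a=3.2 gives 57 − 13.0×3.2 = 15.4 → no gain ✓; to a=3.6 gives 94 − 13.0×3.6 = 47.2 → profitable ✗.
Mid-quality (own payoff 57 − 9.9×3.2 = 25.32): to a=0 gives 32 → profitable ✗; to a=3.6 gives 94 − 9.9×3.6 = 58.36 → profitable ✗.
High-quality (own payoff 94 − 5.7×3.6 = 73.48): to a=0 gives 32 → no gain ✓; to a=3.2 gives 57 − 5.7×3.2 = 38.76 → no gain ✓.
3 of the 6 constraints hold; not an equilibrium.

3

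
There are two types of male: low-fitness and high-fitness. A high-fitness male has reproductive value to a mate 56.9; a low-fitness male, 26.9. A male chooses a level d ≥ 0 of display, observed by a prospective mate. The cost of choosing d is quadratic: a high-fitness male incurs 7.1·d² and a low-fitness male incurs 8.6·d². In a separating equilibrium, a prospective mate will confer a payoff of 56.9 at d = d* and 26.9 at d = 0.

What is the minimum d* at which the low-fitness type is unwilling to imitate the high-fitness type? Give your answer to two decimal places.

1.87

The low-fitness type at d = 0 receives 26.9; imitating at d* yields 56.9 − 8.6·d*².
Indifference: 26.9 = 56.9 − 8.6·d*², so d*² = (56.9 − 26.9) / 8.6 ≈ 3.4884.
d* = √3.4884 ≈ 1.87.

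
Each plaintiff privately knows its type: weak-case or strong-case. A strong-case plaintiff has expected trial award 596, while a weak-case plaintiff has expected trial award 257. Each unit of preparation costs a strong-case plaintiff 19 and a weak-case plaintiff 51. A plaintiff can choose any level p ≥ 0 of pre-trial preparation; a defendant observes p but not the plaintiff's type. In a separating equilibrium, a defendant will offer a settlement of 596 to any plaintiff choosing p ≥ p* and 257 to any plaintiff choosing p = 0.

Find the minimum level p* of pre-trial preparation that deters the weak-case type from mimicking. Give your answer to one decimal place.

A weak-case plaintiff choosing p = 0 receives 257.
Imitating at p* instead would pay 596 at cost 51·p*, netting 596 − 51·p*.
Indifference: 257 = 596 − 51·p*, so p* = (596 − 257) / 51 ≈ 6.6.
This is the weak-case type's binding incentive-compatibility constraint; any p ≥ 6.6 sustains separation on that side.

6.6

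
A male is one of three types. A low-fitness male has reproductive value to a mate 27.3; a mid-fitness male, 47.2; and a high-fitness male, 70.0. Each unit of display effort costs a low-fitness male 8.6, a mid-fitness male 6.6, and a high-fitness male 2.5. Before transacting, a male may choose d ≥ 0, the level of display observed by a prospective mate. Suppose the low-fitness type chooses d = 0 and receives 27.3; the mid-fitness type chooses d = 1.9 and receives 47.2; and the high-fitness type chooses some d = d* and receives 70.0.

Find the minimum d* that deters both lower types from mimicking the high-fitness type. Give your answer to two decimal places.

5.35

Mid-fitness type (on-path payoff 47.2 − 6.6×1.9 = 34.66) won't mimic when 34.66 ≥ 70.0 − 6.6·d*, i.e. d* ≥ 5.35.
Low-fitness type (on-path payoff 27.3) won't mimic when 27.3 ≥ 70.0 − 8.6·d*, i.e. d* ≥ 4.97.
Both must hold, so d* = max(4.97, 5.35) = 5.35. The mid-fitness type's constraint binds.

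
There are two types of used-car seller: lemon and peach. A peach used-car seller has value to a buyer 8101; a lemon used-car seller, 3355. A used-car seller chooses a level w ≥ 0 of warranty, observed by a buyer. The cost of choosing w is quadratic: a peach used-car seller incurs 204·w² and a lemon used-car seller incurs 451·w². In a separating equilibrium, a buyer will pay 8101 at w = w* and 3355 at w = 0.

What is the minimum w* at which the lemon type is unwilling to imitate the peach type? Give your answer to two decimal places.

3.24

The lemon type at w = 0 receives 3355; imitating at w* yields 8101 − 451·w*².
Indifference: 3355 = 8101 − 451·w*², so w*² = (8101 − 3355) / 451 ≈ 10.5233.
w* = √10.5233 ≈ 3.24.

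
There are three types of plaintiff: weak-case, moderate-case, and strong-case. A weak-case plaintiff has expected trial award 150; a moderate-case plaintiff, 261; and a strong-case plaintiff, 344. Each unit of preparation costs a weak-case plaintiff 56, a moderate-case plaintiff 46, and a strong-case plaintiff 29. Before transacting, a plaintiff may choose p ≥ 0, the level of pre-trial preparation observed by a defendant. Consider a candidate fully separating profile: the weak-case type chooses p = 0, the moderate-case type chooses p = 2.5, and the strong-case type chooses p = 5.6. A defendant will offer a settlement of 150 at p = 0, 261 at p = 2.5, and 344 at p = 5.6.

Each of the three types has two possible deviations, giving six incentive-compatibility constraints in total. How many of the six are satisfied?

Moderate-case (own payoff 261 − 46×2.5 = 146): to p=0 gives 150 → profitable ✗; to p=5.6 gives 344 − 46×5.6 = 86.4 → no gain ✓.
Strong-case (own payoff 344 − 29×5.6 = 181.6): to p=0 gives 150 → no gain ✓; to p=2.5 gives 261 − 29×2.5 = 188.5 → profitable ✗.
Weak-case (own payoff 150): to p=2.5 gives 261 − 56×2.5 = 121 → no gain ✓; to p=5.6 gives 344 − 56×5.6 = 30.4 → no gain ✓.
4 of the 6 constraints hold; not an equilibrium.

4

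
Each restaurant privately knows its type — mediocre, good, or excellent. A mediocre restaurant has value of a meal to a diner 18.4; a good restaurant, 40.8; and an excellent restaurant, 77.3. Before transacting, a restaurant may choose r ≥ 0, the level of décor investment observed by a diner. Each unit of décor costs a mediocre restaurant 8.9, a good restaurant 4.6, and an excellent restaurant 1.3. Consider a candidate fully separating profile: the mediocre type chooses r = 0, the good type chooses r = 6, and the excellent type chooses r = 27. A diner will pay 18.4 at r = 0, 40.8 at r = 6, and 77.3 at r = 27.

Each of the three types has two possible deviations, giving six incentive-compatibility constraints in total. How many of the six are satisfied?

Excellent (own payoff 77.3 − 1.3×27 = 42.2): to r=0 gives 18.4 → no gain ✓; to r=6 gives 40.8 − 1.3×6 = 33 → no gain ✓.
Mediocre (own payoff 18.4): to r=6 gives 40.8 − 8.9×6 = -12.6 → no gain ✓; to r=27 gives 77.3 − 8.9×27 = -163 → no gain ✓.
Good (own payoff 40.8 − 4.6×6 = 13.2): to r=0 gives 18.4 → profitable ✗; to r=27 gives 77.3 − 4.6×27 = -46.9 → no gain ✓.
5 of the 6 constraints hold; not an equilibrium.

5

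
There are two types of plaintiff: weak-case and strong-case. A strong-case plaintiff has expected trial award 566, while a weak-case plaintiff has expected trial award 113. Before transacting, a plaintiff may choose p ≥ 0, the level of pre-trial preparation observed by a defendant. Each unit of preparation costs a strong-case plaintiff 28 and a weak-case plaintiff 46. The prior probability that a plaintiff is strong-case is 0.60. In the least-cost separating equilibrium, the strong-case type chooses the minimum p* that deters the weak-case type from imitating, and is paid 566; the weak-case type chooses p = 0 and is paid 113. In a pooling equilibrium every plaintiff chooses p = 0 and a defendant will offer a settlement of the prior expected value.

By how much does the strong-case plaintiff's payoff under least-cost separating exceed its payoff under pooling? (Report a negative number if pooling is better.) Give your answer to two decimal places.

-94.54

Least-cost separating signal: p* solves 113 = 566 − 46·p*, so p* = (566 − 113)/46 ≈ 9.8478.
Strong-case type's separating payoff: 566 − 28 × p* = 566 − 28 × (566 − 113)/46 = 566 − 12684/46 ≈ 290.2609.
Pooling payoff: 0.60 × 566 + 0.40 × 113 = 384.8.
Difference: 290.2609 − 384.8 = -94.5391, i.e. -94.54 to two decimal places.
The strong-case type would prefer the pooling outcome.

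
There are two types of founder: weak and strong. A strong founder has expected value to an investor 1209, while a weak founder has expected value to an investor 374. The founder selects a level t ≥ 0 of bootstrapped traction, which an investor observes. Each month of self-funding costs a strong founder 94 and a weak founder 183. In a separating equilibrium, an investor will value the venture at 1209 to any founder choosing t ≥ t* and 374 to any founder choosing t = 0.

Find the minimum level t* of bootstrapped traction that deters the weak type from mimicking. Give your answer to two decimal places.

4.56

A weak founder choosing t = 0 receives 374.
Imitating at t* instead would pay 1209 at cost 183·t*, netting 1209 − 183·t*.
Indifference: 374 = 1209 − 183·t*, so t* = (1209 − 374) / 183 ≈ 4.56.
At t* the weak type's incentive constraint just binds; the strong type strictly prefers t* since its per-unit cost is lower.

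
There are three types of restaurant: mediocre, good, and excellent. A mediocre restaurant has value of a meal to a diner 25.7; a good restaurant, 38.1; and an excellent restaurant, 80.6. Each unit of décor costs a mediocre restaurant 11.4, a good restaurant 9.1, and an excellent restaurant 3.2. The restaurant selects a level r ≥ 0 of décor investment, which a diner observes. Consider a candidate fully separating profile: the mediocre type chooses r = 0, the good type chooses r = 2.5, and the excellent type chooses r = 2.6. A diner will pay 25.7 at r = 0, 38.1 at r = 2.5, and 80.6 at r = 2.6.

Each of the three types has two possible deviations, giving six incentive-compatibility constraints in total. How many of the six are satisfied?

3

Excellent (own payoff 80.6 − 3.2×2.6 = 72.28): to r=0 gives 25.7 → no gain ✓; to r=2.5 gives 38.1 − 3.2×2.5 = 30.1 → no gain ✓.
Good (own payoff 38.1 − 9.1×2.5 = 15.35): to r=0 gives 25.7 → profitable ✗; to r=2.6 gives 80.6 − 9.1×2.6 = 56.94 → profitable ✗.
Mediocre (own payoff 25.7): to r=2.5 gives 38.1 − 11.4×2.5 = 9.6 → no gain ✓; to r=2.6 gives 80.6 − 11.4×2.6 = 50.96 → profitable ✗.
3 of the 6 constraints hold; not an equilibrium.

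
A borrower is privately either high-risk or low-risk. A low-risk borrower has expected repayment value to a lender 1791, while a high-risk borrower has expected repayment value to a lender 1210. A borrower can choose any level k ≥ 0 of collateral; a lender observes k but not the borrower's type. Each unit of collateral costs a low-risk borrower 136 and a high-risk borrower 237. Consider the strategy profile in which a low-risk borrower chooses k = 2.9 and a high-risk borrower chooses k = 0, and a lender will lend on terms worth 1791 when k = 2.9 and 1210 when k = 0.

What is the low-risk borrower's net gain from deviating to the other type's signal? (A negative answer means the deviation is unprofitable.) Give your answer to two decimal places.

-186.60

Playing k = 2.9 the low-risk borrower receives 1791 − 136 × 2.9 = 1396.6.
Deviating to k = 0 yields 1210 instead.
Gain from deviating: 1210 − 1396.6 = -186.60.
The gain is negative, so the low-risk type's incentive-compatibility constraint is satisfied.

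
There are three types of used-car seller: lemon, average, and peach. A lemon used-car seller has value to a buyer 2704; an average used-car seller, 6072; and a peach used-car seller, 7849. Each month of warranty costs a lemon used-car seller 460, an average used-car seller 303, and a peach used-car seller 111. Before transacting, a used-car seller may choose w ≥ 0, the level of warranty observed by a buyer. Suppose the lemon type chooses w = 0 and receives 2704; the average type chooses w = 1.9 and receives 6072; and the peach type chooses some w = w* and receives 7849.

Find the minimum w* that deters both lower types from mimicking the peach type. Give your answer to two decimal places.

11.18

Average type (on-path payoff 6072 − 303×1.9 = 5496.3) won't mimic when 5496.3 ≥ 7849 − 303·w*, i.e. w* ≥ 7.76.
Lemon type (on-path payoff 2704) won't mimic when 2704 ≥ 7849 − 460·w*, i.e. w* ≥ 11.18.
Both must hold, so w* = max(11.18, 7.76) = 11.18. The lemon type's constraint binds.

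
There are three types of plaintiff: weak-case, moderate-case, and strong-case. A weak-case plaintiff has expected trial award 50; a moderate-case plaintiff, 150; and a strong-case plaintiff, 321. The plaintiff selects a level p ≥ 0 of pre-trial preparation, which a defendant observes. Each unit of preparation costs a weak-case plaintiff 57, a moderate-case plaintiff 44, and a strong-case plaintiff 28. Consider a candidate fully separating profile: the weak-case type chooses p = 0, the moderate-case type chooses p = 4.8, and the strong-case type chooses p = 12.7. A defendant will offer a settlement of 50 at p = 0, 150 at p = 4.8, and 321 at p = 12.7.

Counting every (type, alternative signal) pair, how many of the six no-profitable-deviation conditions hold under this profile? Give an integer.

Moderate-case (own payoff 150 − 44×4.8 = -61.2): to p=0 gives 50 → profitable ✗; to p=12.7 gives 321 − 44×12.7 = -237.8 → no gain ✓.
Weak-case (own payoff 50): to p=4.8 gives 150 − 57×4.8 = -123.6 → no gain ✓; to p=12.7 gives 321 − 57×12.7 = -402.9 → no gain ✓.
Strong-case (own payoff 321 − 28×12.7 = -34.6): to p=0 gives 50 → profitable ✗; to p=4.8 gives 150 − 28×4.8 = 15.6 → profitable ✗.
3 of the 6 constraints hold; not an equilibrium.

3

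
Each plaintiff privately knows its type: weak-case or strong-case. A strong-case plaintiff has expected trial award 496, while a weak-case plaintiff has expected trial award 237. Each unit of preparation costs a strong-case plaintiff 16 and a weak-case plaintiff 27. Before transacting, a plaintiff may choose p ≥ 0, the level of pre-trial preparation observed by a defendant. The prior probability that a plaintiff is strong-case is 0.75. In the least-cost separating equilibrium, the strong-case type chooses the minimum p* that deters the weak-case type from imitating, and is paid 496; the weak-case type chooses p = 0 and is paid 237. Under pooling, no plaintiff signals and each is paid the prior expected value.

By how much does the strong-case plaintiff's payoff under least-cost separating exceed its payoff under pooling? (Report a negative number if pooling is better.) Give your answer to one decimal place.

-88.7

Least-cost separating signal: p* solves 237 = 496 − 27·p*, so p* = (496 − 237)/27 ≈ 9.5926.
Strong-case type's separating payoff: 496 − 16 × p* = 496 − 16 × (496 − 237)/27 = 496 − 4144/27 ≈ 342.519.
Pooling payoff: 0.75 × 496 + 0.25 × 237 = 431.25.
Difference: 342.519 − 431.25 = -88.731, i.e. -88.7 to one decimal place.
The strong-case type would prefer the pooling outcome.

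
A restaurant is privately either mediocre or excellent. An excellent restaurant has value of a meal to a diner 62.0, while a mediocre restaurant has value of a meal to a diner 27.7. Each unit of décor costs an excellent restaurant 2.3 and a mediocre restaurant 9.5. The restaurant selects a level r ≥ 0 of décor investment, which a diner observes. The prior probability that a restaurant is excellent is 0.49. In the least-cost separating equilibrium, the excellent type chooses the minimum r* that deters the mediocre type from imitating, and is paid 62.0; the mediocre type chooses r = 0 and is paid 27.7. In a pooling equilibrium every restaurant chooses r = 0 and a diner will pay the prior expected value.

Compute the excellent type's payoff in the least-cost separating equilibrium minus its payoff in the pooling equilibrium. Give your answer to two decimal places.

9.19

Least-cost separating signal: r* solves 27.7 = 62.0 − 9.5·r*, so r* = (62.0 − 27.7)/9.5 ≈ 3.6105.
Excellent type's separating payoff: 62.0 − 2.3 × r* = 62.0 − 2.3 × (62.0 − 27.7)/9.5 = 62.0 − 78.89/9.5 ≈ 53.6958.
Pooling payoff: 0.49 × 62.0 + 0.51 × 27.7 = 44.507.
Difference: 53.6958 − 44.507 = 9.1888, i.e. 9.19 to two decimal places.
The excellent type prefers to separate.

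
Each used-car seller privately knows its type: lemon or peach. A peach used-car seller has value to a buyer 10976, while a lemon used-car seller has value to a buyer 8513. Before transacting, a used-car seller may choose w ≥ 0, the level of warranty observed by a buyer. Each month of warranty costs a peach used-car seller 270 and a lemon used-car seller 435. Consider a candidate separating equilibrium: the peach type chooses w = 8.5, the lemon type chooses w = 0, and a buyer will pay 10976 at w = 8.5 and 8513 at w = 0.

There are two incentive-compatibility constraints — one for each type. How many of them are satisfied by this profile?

Peach type: signal → 10976 − 270 × 8.5 = 8681; deviate to 0 → 8513. IC holds (8681 ≥ 8513).
Lemon type: stay at 0 → 8513; mimic → 10976 − 435 × 8.5 = 7278.5. IC holds (8513 ≥ 7278.5).
2 of 2 constraints hold, so this is a separating equilibrium.

2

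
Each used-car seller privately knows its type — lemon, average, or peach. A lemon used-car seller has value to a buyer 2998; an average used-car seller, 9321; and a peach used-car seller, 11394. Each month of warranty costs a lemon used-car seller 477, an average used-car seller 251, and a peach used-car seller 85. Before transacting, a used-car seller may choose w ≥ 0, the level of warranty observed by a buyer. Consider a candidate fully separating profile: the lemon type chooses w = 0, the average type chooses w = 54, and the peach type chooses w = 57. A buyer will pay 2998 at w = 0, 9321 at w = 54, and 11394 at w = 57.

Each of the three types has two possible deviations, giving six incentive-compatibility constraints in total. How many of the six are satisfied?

4

Peach (own payoff 11394 − 85×57 = 6549): to w=0 gives 2998 → no gain ✓; to w=54 gives 9321 − 85×54 = 4731 → no gain ✓.
Average (own payoff 9321 − 251×54 = -4233): to w=0 gives 2998 → profitable ✗; to w=57 gives 11394 − 251×57 = -2913 → profitable ✗.
Lemon (own payoff 2998): to w=54 gives 9321 − 477×54 = -16437 → no gain ✓; to w=57 gives 11394 − 477×57 = -15795 → no gain ✓.
4 of the 6 constraints hold; not an equilibrium.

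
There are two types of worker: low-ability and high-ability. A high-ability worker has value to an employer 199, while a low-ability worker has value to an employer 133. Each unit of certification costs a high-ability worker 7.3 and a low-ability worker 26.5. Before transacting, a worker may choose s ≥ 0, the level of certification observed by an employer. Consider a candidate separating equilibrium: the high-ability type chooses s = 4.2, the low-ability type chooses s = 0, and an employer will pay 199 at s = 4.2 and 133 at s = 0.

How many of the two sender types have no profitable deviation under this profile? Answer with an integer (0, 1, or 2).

2

High-ability type: signal → 199 − 7.3 × 4.2 = 168.34; deviate to 0 → 133. IC holds (168.34 ≥ 133).
Low-ability type: stay at 0 → 133; mimic → 199 − 26.5 × 4.2 = 87.7. IC holds (133 ≥ 87.7).
2 of 2 constraints hold, so this is a separating equilibrium.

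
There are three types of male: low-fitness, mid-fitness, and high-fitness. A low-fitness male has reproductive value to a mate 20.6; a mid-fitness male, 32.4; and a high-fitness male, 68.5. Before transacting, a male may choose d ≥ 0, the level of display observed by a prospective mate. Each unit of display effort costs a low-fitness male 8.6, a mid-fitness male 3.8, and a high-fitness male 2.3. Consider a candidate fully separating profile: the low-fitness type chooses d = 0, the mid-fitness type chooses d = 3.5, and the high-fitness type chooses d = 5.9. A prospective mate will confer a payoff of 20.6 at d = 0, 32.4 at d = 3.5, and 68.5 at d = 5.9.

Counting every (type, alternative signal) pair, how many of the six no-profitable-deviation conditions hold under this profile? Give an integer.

4

High-fitness (own payoff 68.5 − 2.3×5.9 = 54.93): to d=0 gives 20.6 → no gain ✓; to d=3.5 gives 32.4 − 2.3×3.5 = 24.35 → no gain ✓.
Low-fitness (own payoff 20.6): to d=3.5 gives 32.4 − 8.6×3.5 = 2.3 → no gain ✓; to d=5.9 gives 68.5 − 8.6×5.9 = 17.76 → no gain ✓.
Mid-fitness (own payoff 32.4 − 3.8×3.5 = 19.1): to d=0 gives 20.6 → profitable ✗; to d=5.9 gives 68.5 − 3.8×5.9 = 46.08 → profitable ✗.
4 of the 6 constraints hold; not an equilibrium.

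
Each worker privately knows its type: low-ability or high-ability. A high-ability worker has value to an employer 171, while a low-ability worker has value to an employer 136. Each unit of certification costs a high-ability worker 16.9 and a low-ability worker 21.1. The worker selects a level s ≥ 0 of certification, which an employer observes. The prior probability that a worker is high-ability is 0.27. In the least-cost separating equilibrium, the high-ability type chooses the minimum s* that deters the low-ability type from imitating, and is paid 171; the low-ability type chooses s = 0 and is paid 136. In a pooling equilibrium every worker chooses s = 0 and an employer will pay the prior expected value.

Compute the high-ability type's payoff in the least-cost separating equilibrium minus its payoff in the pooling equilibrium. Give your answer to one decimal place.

-2.5

Least-cost separating signal: s* solves 136 = 171 − 21.1·s*, so s* = (171 − 136)/21.1 ≈ 1.6588.
High-ability type's separating payoff: 171 − 16.9 × s* = 171 − 16.9 × (171 − 136)/21.1 = 171 − 591.5/21.1 ≈ 142.967.
Pooling payoff: 0.27 × 171 + 0.73 × 136 = 145.45.
Difference: 142.967 − 145.45 = -2.483, i.e. -2.5 to one decimal place.
The high-ability type would prefer the pooling outcome.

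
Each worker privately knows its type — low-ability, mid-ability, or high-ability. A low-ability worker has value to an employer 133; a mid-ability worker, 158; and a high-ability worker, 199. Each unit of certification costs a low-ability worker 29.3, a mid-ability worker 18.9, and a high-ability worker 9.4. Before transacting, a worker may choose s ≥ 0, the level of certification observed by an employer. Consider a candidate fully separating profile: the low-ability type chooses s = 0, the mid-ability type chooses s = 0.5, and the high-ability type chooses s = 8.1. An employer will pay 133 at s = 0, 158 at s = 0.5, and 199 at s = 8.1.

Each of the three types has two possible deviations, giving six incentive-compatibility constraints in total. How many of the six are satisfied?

3

Mid-ability (own payoff 158 − 18.9×0.5 = 148.55): to s=0 gives 133 → no gain ✓; to s=8.1 gives 199 − 18.9×8.1 = 45.91 → no gain ✓.
Low-ability (own payoff 133): to s=0.5 gives 158 − 29.3×0.5 = 143.35 → profitable ✗; to s=8.1 gives 199 − 29.3×8.1 = -38.33 → no gain ✓.
High-ability (own payoff 199 − 9.4×8.1 = 122.86): to s=0 gives 133 → profitable ✗; to s=0.5 gives 158 − 9.4×0.5 = 153.3 → profitable ✗.
3 of the 6 constraints hold; not an equilibrium.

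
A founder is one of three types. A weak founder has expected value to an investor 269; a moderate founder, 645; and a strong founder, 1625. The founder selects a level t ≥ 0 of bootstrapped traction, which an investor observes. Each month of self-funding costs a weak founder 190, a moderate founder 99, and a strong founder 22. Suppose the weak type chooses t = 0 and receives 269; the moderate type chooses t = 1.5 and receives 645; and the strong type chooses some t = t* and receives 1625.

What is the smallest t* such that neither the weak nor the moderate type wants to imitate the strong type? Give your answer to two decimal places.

11.40

Moderate type (on-path payoff 645 − 99×1.5 = 496.5) won't mimic when 496.5 ≥ 1625 − 99·t*, i.e. t* ≥ 11.40.
Weak type (on-path payoff 269) won't mimic when 269 ≥ 1625 − 190·t*, i.e. t* ≥ 7.14.
Both must hold, so t* = max(7.14, 11.40) = 11.40. The moderate type's constraint binds.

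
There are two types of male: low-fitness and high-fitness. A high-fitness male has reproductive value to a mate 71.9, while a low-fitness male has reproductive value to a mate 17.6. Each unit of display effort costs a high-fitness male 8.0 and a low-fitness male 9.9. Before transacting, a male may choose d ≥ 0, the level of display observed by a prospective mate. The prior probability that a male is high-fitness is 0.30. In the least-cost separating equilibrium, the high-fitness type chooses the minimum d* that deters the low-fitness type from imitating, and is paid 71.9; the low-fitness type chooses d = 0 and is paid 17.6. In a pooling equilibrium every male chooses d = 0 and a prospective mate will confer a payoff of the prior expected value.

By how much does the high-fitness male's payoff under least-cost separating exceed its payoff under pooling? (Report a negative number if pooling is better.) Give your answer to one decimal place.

Least-cost separating signal: d* solves 17.6 = 71.9 − 9.9·d*, so d* = (71.9 − 17.6)/9.9 ≈ 5.4848.
High-fitness type's separating payoff: 71.9 − 8.0 × d* = 71.9 − 8.0 × (71.9 − 17.6)/9.9 = 71.9 − 434.4/9.9 ≈ 28.021.
Pooling payoff: 0.30 × 71.9 + 0.70 × 17.6 = 33.89.
Difference: 28.021 − 33.89 = -5.869, i.e. -5.9 to one decimal place.
The high-fitness type would prefer the pooling outcome.

-5.9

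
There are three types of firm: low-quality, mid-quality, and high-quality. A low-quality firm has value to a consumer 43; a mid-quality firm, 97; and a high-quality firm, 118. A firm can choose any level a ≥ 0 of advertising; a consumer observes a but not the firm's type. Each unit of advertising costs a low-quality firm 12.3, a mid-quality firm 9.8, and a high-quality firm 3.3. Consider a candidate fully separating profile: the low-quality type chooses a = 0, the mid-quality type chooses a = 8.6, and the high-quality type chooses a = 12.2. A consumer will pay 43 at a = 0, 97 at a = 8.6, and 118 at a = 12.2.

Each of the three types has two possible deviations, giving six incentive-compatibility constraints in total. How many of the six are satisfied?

High-quality (own payoff 118 − 3.3×12.2 = 77.74): to a=0 gives 43 → no gain ✓; to a=8.6 gives 97 − 3.3×8.6 = 68.62 → no gain ✓.
Mid-quality (own payoff 97 − 9.8×8.6 = 12.72): to a=0 gives 43 → profitable ✗; to a=12.2 gives 118 − 9.8×12.2 = -1.56 → no gain ✓.
Low-quality (own payoff 43): to a=8.6 gives 97 − 12.3×8.6 = -8.78 → no gain ✓; to a=12.2 gives 118 − 12.3×12.2 = -32.06 → no gain ✓.
5 of the 6 constraints hold; not an equilibrium.

5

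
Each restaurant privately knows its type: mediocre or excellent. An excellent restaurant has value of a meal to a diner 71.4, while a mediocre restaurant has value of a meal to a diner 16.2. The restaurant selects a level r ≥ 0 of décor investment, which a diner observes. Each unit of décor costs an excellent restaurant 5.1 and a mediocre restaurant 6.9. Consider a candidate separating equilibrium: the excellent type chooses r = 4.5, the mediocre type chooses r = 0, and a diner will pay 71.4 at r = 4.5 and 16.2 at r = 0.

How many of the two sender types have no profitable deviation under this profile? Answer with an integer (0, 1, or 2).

1

Mediocre type: stay at 0 → 16.2; mimic → 71.4 − 6.9 × 4.5 = 40.35. IC fails (16.2 < 40.35).
Excellent type: signal → 71.4 − 5.1 × 4.5 = 48.45; deviate to 0 → 16.2. IC holds (48.45 ≥ 16.2).
1 of 2 constraints hold, so this profile is not an equilibrium.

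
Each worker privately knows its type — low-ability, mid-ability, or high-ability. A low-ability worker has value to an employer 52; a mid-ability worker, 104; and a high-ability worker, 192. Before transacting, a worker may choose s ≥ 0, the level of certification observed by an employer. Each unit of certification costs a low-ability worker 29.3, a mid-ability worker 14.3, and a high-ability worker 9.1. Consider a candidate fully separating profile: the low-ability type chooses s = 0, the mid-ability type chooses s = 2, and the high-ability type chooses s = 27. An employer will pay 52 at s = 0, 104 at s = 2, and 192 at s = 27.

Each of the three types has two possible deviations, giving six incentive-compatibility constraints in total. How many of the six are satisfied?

High-ability (own payoff 192 − 9.1×27 = -53.7): to s=0 gives 52 → profitable ✗; to s=2 gives 104 − 9.1×2 = 85.8 → profitable ✗.
Mid-ability (own payoff 104 − 14.3×2 = 75.4): to s=0 gives 52 → no gain ✓; to s=27 gives 192 − 14.3×27 = -194.1 → no gain ✓.
Low-ability (own payoff 52): to s=2 gives 104 − 29.3×2 = 45.4 → no gain ✓; to s=27 gives 192 − 29.3×27 = -599.1 → no gain ✓.
4 of the 6 constraints hold; not an equilibrium.

4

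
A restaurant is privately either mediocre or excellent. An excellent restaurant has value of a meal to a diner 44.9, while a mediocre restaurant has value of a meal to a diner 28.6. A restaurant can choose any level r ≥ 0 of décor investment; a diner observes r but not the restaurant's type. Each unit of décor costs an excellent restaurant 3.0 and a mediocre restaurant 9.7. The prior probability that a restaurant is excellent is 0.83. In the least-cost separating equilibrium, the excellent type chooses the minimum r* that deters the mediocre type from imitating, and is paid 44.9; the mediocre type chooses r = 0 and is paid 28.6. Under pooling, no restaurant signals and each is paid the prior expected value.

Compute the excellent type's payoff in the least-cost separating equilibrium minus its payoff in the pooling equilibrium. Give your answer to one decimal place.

Least-cost separating signal: r* solves 28.6 = 44.9 − 9.7·r*, so r* = (44.9 − 28.6)/9.7 ≈ 1.6804.
Excellent type's separating payoff: 44.9 − 3.0 × r* = 44.9 − 3.0 × (44.9 − 28.6)/9.7 = 44.9 − 48.9/9.7 ≈ 39.859.
Pooling payoff: 0.83 × 44.9 + 0.17 × 28.6 = 42.129.
Difference: 39.859 − 42.129 = -2.27, i.e. -2.3 to one decimal place.
The excellent type would prefer the pooling outcome.

-2.3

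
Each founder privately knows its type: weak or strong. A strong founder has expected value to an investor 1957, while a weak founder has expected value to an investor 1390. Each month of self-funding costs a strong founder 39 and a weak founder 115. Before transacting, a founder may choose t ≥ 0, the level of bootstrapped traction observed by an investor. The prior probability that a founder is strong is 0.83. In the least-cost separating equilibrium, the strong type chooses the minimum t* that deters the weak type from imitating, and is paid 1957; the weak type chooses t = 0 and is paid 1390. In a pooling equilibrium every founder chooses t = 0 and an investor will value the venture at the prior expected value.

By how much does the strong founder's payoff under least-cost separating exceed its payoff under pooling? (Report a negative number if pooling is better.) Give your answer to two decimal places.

Least-cost separating signal: t* solves 1390 = 1957 − 115·t*, so t* = (1957 − 1390)/115 ≈ 4.9304.
Strong type's separating payoff: 1957 − 39 × t* = 1957 − 39 × (1957 − 1390)/115 = 1957 − 22113/115 ≈ 1764.7130.
Pooling payoff: 0.83 × 1957 + 0.17 × 1390 = 1860.61.
Difference: 1764.7130 − 1860.61 = -95.897, i.e. -95.90 to two decimal places.
The strong type would prefer the pooling outcome.

-95.90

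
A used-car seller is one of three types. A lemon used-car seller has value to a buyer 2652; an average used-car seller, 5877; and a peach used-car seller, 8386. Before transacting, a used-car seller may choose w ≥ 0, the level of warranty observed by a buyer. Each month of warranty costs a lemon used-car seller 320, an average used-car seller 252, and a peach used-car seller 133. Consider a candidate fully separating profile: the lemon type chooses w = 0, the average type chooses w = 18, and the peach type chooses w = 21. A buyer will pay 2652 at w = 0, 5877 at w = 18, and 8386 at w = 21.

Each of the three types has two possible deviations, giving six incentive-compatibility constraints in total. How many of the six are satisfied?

Lemon (own payoff 2652): to w=18 gives 5877 − 320×18 = 117 → no gain ✓; to w=21 gives 8386 − 320×21 = 1666 → no gain ✓.
Peach (own payoff 8386 − 133×21 = 5593): to w=0 gives 2652 → no gain ✓; to w=18 gives 5877 − 133×18 = 3483 → no gain ✓.
Average (own payoff 5877 − 252×18 = 1341): to w=0 gives 2652 → profitable ✗; to w=21 gives 8386 − 252×21 = 3094 → profitable ✗.
4 of the 6 constraints hold; not an equilibrium.

4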